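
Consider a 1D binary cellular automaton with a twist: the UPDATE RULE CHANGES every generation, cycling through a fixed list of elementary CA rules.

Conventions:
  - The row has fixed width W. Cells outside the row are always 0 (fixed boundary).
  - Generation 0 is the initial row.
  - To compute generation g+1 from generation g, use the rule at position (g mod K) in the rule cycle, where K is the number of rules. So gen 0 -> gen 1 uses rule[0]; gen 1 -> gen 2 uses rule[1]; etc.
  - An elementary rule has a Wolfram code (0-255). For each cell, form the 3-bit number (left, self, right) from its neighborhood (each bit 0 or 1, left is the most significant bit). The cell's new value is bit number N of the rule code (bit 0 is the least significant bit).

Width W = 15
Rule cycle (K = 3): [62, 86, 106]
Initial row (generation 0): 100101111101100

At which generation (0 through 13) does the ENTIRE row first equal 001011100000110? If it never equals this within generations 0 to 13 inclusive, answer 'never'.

Answer: 5

Derivation:
Gen 0: 100101111101100
Gen 1 (rule 62): 111111000011010
Gen 2 (rule 86): 000001100101011
Gen 3 (rule 106): 000011101010111
Gen 4 (rule 62): 000110011111100
Gen 5 (rule 86): 001011100000110
Gen 6 (rule 106): 010110100001110
Gen 7 (rule 62): 111101110011001
Gen 8 (rule 86): 000100011101111
Gen 9 (rule 106): 001000110111001
Gen 10 (rule 62): 011101101100111
Gen 11 (rule 86): 100100100111001
Gen 12 (rule 106): 001001001101010
Gen 13 (rule 62): 011111111011111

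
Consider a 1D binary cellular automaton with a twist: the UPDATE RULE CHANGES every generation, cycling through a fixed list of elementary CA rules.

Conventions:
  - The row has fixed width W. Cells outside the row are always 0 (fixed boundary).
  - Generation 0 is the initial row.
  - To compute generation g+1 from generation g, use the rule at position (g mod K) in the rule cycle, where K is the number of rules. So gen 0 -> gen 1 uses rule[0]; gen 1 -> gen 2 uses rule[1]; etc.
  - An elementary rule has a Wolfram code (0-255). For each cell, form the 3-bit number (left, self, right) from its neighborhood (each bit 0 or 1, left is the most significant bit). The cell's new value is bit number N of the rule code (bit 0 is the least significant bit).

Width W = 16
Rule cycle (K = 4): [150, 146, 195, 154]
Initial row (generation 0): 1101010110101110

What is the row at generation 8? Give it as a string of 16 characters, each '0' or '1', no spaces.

Gen 0: 1101010110101110
Gen 1 (rule 150): 0001010000100101
Gen 2 (rule 146): 0010001001011000
Gen 3 (rule 195): 1100110010001011
Gen 4 (rule 154): 1011101101010010
Gen 5 (rule 150): 1001000001011111
Gen 6 (rule 146): 0110100010001110
Gen 7 (rule 195): 1010001100110110
Gen 8 (rule 154): 0001011011100101

Answer: 0001011011100101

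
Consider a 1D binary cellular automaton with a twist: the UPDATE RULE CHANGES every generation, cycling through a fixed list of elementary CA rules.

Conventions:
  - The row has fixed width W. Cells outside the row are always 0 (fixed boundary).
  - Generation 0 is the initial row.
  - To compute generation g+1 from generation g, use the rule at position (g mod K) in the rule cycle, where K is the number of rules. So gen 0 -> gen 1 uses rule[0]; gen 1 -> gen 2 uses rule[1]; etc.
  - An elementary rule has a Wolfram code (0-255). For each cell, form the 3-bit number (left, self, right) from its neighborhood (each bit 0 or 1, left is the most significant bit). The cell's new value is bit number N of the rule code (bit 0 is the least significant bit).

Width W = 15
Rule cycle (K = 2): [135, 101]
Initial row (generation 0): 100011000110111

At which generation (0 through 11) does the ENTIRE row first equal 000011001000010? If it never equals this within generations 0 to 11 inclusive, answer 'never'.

Gen 0: 100011000110111
Gen 1 (rule 135): 101100011000010
Gen 2 (rule 101): 110101001011010
Gen 3 (rule 135): 000101011000010
Gen 4 (rule 101): 110111101011010
Gen 5 (rule 135): 000011001000010
Gen 6 (rule 101): 111001001011010
Gen 7 (rule 135): 010011011000010
Gen 8 (rule 101): 010001101011010
Gen 9 (rule 135): 110110001000010
Gen 10 (rule 101): 011010101011010
Gen 11 (rule 135): 100010101000010

Answer: 5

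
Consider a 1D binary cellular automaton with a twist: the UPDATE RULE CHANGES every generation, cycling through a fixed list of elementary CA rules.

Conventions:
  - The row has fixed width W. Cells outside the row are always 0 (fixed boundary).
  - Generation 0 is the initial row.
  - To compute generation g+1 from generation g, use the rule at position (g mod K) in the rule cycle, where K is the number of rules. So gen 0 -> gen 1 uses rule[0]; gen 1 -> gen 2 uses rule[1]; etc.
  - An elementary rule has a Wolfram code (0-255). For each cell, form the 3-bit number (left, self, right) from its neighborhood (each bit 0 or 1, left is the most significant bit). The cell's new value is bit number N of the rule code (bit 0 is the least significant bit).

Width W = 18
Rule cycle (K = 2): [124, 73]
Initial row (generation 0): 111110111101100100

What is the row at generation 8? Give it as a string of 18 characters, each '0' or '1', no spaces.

Answer: 110100001001000101

Derivation:
Gen 0: 111110111101100100
Gen 1 (rule 124): 100011100111110110
Gen 2 (rule 73): 001010100100010110
Gen 3 (rule 124): 001111110110011111
Gen 4 (rule 73): 101000010110010001
Gen 5 (rule 124): 111100011111011001
Gen 6 (rule 73): 100101010001011000
Gen 7 (rule 124): 110111111001111100
Gen 8 (rule 73): 110100001001000101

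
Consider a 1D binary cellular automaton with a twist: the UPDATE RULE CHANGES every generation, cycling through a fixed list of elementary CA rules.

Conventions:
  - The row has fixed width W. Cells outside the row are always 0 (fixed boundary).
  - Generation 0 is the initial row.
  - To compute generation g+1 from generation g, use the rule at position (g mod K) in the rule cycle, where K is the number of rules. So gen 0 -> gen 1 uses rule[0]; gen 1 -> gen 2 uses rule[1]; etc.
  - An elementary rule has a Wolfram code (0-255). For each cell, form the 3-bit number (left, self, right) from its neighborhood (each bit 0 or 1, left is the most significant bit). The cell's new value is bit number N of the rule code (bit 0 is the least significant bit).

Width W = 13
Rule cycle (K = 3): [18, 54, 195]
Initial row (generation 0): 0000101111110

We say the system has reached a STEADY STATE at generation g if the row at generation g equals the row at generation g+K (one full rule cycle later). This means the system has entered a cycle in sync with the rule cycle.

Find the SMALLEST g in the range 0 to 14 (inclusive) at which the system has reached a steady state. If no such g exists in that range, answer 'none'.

Gen 0: 0000101111110
Gen 1 (rule 18): 0001000000001
Gen 2 (rule 54): 0011100000011
Gen 3 (rule 195): 1101101111101
Gen 4 (rule 18): 0000000000000
Gen 5 (rule 54): 0000000000000
Gen 6 (rule 195): 1111111111111
Gen 7 (rule 18): 0000000000000
Gen 8 (rule 54): 0000000000000
Gen 9 (rule 195): 1111111111111
Gen 10 (rule 18): 0000000000000
Gen 11 (rule 54): 0000000000000
Gen 12 (rule 195): 1111111111111
Gen 13 (rule 18): 0000000000000
Gen 14 (rule 54): 0000000000000
Gen 15 (rule 195): 1111111111111
Gen 16 (rule 18): 0000000000000
Gen 17 (rule 54): 0000000000000

Answer: 4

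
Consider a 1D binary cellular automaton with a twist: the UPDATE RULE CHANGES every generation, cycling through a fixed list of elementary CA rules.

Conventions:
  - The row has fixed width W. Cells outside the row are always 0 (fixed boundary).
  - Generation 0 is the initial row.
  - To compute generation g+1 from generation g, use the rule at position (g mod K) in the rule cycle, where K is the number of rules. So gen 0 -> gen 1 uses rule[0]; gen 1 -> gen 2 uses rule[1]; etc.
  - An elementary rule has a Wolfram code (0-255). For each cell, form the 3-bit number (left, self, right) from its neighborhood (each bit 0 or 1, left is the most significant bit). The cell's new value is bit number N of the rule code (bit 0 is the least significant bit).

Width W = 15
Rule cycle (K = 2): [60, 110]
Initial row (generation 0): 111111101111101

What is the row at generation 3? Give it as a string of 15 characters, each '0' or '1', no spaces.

Gen 0: 111111101111101
Gen 1 (rule 60): 100000011000011
Gen 2 (rule 110): 100000111000111
Gen 3 (rule 60): 110000100100100

Answer: 110000100100100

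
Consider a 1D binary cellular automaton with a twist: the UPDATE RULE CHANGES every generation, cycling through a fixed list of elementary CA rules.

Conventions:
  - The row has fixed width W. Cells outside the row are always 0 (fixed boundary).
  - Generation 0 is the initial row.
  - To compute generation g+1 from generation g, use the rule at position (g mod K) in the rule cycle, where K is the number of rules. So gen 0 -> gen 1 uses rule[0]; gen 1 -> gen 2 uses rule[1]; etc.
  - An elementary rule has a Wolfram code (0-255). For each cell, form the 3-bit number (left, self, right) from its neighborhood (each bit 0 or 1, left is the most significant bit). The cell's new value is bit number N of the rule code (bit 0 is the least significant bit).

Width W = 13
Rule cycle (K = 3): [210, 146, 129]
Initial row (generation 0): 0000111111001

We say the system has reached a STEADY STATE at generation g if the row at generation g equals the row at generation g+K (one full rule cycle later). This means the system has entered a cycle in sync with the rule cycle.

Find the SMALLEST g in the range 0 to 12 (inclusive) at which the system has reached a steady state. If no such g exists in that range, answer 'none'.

Answer: none

Derivation:
Gen 0: 0000111111001
Gen 1 (rule 210): 0001011111110
Gen 2 (rule 146): 0010001111101
Gen 3 (rule 129): 1000100111000
Gen 4 (rule 210): 0101011011100
Gen 5 (rule 146): 1000000001010
Gen 6 (rule 129): 0011111100000
Gen 7 (rule 210): 0101111110000
Gen 8 (rule 146): 1000111101000
Gen 9 (rule 129): 0010011000011
Gen 10 (rule 210): 0101101100101
Gen 11 (rule 146): 1000000011000
Gen 12 (rule 129): 0011111000011
Gen 13 (rule 210): 0101111100101
Gen 14 (rule 146): 1000111011000
Gen 15 (rule 129): 0010010000011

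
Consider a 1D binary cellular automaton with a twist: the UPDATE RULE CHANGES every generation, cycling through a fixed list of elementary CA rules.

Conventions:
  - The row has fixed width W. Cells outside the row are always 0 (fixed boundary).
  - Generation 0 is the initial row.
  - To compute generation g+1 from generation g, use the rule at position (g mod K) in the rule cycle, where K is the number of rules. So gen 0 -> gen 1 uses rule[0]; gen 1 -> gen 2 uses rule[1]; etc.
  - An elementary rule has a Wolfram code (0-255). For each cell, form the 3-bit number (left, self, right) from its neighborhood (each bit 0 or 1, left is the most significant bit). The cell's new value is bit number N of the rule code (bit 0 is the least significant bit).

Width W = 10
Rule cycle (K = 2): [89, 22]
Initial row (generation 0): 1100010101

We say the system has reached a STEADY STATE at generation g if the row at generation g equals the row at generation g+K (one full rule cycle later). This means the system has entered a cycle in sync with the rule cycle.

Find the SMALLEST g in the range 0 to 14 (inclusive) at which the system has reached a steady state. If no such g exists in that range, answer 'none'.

Answer: 6

Derivation:
Gen 0: 1100010101
Gen 1 (rule 89): 1111000000
Gen 2 (rule 22): 0000100000
Gen 3 (rule 89): 1110011111
Gen 4 (rule 22): 0001100000
Gen 5 (rule 89): 1101111111
Gen 6 (rule 22): 0000000000
Gen 7 (rule 89): 1111111111
Gen 8 (rule 22): 0000000000
Gen 9 (rule 89): 1111111111
Gen 10 (rule 22): 0000000000
Gen 11 (rule 89): 1111111111
Gen 12 (rule 22): 0000000000
Gen 13 (rule 89): 1111111111
Gen 14 (rule 22): 0000000000
Gen 15 (rule 89): 1111111111
Gen 16 (rule 22): 0000000000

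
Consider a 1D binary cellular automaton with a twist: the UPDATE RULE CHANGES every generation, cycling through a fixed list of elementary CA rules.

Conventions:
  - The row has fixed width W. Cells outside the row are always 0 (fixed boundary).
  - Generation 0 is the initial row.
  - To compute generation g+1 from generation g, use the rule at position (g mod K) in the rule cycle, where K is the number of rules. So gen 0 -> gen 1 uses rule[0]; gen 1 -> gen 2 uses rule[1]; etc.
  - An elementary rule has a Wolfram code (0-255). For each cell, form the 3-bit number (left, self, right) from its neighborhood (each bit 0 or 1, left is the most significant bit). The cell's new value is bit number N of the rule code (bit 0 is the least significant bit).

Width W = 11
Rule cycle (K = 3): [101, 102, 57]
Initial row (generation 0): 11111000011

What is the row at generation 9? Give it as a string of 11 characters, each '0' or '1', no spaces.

Answer: 10101100110

Derivation:
Gen 0: 11111000011
Gen 1 (rule 101): 00001011001
Gen 2 (rule 102): 00011101011
Gen 3 (rule 57): 11010010110
Gen 4 (rule 101): 01110011010
Gen 5 (rule 102): 10010101110
Gen 6 (rule 57): 01001011001
Gen 7 (rule 101): 01001101001
Gen 8 (rule 102): 11010111011
Gen 9 (rule 57): 10101100110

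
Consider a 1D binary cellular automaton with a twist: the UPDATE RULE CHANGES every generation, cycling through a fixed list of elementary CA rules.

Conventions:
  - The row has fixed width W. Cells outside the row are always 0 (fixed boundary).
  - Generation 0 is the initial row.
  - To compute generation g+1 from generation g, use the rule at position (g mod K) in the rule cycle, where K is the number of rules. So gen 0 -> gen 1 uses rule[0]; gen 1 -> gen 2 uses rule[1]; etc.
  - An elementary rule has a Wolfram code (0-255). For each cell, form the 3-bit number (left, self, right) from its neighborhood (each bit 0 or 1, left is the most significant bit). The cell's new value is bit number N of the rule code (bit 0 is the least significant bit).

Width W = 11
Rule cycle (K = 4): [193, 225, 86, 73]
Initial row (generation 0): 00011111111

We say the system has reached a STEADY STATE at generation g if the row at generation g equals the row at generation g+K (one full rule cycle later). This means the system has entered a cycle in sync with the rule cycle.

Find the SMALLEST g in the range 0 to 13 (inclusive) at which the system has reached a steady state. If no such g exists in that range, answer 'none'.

Gen 0: 00011111111
Gen 1 (rule 193): 11001111111
Gen 2 (rule 225): 01000111111
Gen 3 (rule 86): 11101000001
Gen 4 (rule 73): 10100011100
Gen 5 (rule 193): 00001001101
Gen 6 (rule 225): 11100000110
Gen 7 (rule 86): 00110001011
Gen 8 (rule 73): 10110100011
Gen 9 (rule 193): 00010001001
Gen 10 (rule 225): 11000100000
Gen 11 (rule 86): 01101110000
Gen 12 (rule 73): 01101010111
Gen 13 (rule 193): 00100000011
Gen 14 (rule 225): 10001111001
Gen 15 (rule 86): 11010001111
Gen 16 (rule 73): 11000101001
Gen 17 (rule 193): 01010000000

Answer: none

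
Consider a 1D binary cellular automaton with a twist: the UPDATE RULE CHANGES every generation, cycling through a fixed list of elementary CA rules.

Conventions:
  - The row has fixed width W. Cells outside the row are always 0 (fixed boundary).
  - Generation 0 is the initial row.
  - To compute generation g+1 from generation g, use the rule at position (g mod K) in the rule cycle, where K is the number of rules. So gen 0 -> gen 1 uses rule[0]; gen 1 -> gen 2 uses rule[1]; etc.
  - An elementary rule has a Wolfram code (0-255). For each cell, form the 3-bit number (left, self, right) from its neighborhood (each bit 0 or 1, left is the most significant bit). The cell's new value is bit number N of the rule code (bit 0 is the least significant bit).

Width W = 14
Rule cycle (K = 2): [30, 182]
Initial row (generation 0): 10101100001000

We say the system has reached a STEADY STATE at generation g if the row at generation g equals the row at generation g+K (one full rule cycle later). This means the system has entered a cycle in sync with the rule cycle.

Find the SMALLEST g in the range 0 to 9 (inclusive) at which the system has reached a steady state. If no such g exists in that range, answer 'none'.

Answer: none

Derivation:
Gen 0: 10101100001000
Gen 1 (rule 30): 10101010011100
Gen 2 (rule 182): 11111111101010
Gen 3 (rule 30): 10000000001011
Gen 4 (rule 182): 11000000011100
Gen 5 (rule 30): 10100000110010
Gen 6 (rule 182): 11110001001111
Gen 7 (rule 30): 10001011111000
Gen 8 (rule 182): 11011101110100
Gen 9 (rule 30): 10010001000110
Gen 10 (rule 182): 11111011101001
Gen 11 (rule 30): 10000010001111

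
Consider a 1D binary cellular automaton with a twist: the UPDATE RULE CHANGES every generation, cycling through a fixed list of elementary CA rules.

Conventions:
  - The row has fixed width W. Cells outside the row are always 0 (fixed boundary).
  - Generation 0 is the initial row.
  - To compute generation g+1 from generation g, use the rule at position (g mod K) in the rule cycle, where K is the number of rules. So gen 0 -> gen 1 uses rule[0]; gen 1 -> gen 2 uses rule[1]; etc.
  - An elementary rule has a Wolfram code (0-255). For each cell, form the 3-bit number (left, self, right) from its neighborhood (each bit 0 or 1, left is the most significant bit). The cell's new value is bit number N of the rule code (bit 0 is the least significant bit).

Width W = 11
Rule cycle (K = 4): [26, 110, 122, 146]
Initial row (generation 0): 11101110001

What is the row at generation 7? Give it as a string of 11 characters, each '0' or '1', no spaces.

Gen 0: 11101110001
Gen 1 (rule 26): 10001001010
Gen 2 (rule 110): 10011011110
Gen 3 (rule 122): 01111110011
Gen 4 (rule 146): 10111101100
Gen 5 (rule 26): 00100001010
Gen 6 (rule 110): 01100011110
Gen 7 (rule 122): 11110110011

Answer: 11110110011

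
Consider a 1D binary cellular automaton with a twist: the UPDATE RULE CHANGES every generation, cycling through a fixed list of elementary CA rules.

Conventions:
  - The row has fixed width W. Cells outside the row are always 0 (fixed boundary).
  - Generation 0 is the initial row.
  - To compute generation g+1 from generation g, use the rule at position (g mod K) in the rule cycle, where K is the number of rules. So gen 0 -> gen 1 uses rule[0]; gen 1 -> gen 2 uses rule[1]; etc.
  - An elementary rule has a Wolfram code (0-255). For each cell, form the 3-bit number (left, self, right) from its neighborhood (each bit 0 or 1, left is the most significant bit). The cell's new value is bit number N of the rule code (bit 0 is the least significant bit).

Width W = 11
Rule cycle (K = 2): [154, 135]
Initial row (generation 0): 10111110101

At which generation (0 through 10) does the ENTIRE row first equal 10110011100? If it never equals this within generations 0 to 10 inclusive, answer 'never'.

Answer: 4

Derivation:
Gen 0: 10111110101
Gen 1 (rule 154): 00111100000
Gen 2 (rule 135): 11011001111
Gen 3 (rule 154): 10010111110
Gen 4 (rule 135): 10110011100
Gen 5 (rule 154): 00101111010
Gen 6 (rule 135): 11100110010
Gen 7 (rule 154): 11011101101
Gen 8 (rule 135): 00001000001
Gen 9 (rule 154): 00010100010
Gen 10 (rule 135): 11110101110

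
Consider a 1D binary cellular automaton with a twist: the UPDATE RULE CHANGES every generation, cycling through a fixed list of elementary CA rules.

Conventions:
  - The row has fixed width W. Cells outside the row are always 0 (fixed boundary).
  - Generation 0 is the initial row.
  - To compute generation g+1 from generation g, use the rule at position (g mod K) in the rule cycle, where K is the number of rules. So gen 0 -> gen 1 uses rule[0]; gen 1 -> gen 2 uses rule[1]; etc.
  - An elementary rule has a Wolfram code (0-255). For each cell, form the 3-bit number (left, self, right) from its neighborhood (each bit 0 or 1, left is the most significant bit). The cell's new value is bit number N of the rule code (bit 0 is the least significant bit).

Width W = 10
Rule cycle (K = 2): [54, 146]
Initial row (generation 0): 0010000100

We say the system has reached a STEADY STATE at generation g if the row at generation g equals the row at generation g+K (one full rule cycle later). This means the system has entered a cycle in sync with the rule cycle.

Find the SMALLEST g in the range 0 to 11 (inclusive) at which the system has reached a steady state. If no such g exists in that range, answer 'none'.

Answer: 4

Derivation:
Gen 0: 0010000100
Gen 1 (rule 54): 0111001110
Gen 2 (rule 146): 1010110101
Gen 3 (rule 54): 1111001111
Gen 4 (rule 146): 0110110110
Gen 5 (rule 54): 1001001001
Gen 6 (rule 146): 0110110110
Gen 7 (rule 54): 1001001001
Gen 8 (rule 146): 0110110110
Gen 9 (rule 54): 1001001001
Gen 10 (rule 146): 0110110110
Gen 11 (rule 54): 1001001001
Gen 12 (rule 146): 0110110110
Gen 13 (rule 54): 1001001001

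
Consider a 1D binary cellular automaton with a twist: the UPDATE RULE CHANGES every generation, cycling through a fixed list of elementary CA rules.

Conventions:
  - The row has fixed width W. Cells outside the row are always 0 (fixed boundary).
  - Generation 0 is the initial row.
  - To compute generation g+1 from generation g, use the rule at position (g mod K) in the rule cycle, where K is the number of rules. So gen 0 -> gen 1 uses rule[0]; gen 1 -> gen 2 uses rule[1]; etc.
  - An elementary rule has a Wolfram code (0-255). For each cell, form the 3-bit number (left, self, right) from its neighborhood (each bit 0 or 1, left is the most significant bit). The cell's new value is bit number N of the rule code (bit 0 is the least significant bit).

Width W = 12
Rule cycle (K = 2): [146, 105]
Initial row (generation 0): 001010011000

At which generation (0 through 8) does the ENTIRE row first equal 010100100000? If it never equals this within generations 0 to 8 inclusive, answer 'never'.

Answer: 5

Derivation:
Gen 0: 001010011000
Gen 1 (rule 146): 010001100100
Gen 2 (rule 105): 000101100001
Gen 3 (rule 146): 001000010010
Gen 4 (rule 105): 100011000000
Gen 5 (rule 146): 010100100000
Gen 6 (rule 105): 001000001111
Gen 7 (rule 146): 010100010110
Gen 8 (rule 105): 001001001110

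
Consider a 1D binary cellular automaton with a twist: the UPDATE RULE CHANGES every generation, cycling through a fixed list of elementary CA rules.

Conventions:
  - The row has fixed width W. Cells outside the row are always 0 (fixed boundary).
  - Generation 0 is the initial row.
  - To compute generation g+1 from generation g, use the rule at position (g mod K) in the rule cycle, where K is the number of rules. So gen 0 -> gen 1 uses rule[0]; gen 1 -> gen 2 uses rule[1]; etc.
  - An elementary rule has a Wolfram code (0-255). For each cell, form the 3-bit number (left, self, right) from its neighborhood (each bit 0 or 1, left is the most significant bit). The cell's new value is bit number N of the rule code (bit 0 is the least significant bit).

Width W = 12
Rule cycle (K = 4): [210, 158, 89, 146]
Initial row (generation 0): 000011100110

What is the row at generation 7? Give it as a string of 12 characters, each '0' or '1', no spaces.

Gen 0: 000011100110
Gen 1 (rule 210): 000101111011
Gen 2 (rule 158): 001101110010
Gen 3 (rule 89): 101101011001
Gen 4 (rule 146): 000000000110
Gen 5 (rule 210): 000000001011
Gen 6 (rule 158): 000000011010
Gen 7 (rule 89): 111111011001

Answer: 111111011001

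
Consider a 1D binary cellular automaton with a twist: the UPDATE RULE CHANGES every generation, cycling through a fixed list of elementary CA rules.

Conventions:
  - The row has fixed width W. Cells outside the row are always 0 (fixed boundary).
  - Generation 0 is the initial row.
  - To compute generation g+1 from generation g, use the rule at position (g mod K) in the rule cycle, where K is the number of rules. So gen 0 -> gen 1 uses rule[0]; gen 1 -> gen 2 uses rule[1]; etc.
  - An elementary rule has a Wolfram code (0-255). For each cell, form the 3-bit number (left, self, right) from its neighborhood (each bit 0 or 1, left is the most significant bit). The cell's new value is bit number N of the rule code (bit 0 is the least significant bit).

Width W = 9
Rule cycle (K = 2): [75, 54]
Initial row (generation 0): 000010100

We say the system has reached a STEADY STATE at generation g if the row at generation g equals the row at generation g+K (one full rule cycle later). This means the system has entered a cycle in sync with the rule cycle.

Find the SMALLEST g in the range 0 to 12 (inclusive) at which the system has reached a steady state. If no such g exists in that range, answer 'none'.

Answer: 11

Derivation:
Gen 0: 000010100
Gen 1 (rule 75): 111100001
Gen 2 (rule 54): 000010011
Gen 3 (rule 75): 111100111
Gen 4 (rule 54): 000011000
Gen 5 (rule 75): 111111011
Gen 6 (rule 54): 000000100
Gen 7 (rule 75): 111111001
Gen 8 (rule 54): 000000111
Gen 9 (rule 75): 111111101
Gen 10 (rule 54): 000000011
Gen 11 (rule 75): 111111111
Gen 12 (rule 54): 000000000
Gen 13 (rule 75): 111111111
Gen 14 (rule 54): 000000000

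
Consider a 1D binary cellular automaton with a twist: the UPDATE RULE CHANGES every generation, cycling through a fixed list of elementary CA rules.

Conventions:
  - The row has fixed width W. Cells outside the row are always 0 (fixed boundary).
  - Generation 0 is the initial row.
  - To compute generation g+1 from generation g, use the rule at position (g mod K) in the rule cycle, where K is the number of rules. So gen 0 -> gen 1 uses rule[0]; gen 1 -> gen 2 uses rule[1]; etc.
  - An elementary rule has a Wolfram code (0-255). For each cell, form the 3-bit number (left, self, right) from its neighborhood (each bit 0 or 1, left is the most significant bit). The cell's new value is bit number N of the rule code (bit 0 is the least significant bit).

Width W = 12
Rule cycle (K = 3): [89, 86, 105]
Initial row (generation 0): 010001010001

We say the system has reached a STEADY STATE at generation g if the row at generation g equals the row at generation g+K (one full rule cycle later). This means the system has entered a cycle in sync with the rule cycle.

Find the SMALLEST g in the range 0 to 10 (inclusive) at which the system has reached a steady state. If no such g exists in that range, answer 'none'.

Answer: none

Derivation:
Gen 0: 010001010001
Gen 1 (rule 89): 001100001100
Gen 2 (rule 86): 010110010110
Gen 3 (rule 105): 001110001110
Gen 4 (rule 89): 101011101011
Gen 5 (rule 86): 101000101001
Gen 6 (rule 105): 010010010000
Gen 7 (rule 89): 001001001111
Gen 8 (rule 86): 011111110001
Gen 9 (rule 105): 010000010100
Gen 10 (rule 89): 001111000011
Gen 11 (rule 86): 010001100101
Gen 12 (rule 105): 000101100010
Gen 13 (rule 89): 110001111001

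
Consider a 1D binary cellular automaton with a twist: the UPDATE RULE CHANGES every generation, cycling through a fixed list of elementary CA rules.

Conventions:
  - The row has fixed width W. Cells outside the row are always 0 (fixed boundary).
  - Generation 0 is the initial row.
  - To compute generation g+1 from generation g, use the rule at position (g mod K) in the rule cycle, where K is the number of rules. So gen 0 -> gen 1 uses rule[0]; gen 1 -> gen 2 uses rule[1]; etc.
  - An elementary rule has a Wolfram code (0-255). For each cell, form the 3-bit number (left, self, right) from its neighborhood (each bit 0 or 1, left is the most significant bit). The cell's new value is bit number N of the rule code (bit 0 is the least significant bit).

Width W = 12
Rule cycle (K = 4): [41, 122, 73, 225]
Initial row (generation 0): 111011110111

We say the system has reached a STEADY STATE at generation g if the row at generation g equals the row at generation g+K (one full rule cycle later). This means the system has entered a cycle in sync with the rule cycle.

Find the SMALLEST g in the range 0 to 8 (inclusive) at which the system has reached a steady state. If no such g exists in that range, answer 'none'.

Gen 0: 111011110111
Gen 1 (rule 41): 100110001100
Gen 2 (rule 122): 011111011110
Gen 3 (rule 73): 010001010010
Gen 4 (rule 225): 000100100000
Gen 5 (rule 41): 110000001111
Gen 6 (rule 122): 111000011001
Gen 7 (rule 73): 101011011000
Gen 8 (rule 225): 010101101011
Gen 9 (rule 41): 001011010110
Gen 10 (rule 122): 010111101111
Gen 11 (rule 73): 000100101001
Gen 12 (rule 225): 110000010000

Answer: none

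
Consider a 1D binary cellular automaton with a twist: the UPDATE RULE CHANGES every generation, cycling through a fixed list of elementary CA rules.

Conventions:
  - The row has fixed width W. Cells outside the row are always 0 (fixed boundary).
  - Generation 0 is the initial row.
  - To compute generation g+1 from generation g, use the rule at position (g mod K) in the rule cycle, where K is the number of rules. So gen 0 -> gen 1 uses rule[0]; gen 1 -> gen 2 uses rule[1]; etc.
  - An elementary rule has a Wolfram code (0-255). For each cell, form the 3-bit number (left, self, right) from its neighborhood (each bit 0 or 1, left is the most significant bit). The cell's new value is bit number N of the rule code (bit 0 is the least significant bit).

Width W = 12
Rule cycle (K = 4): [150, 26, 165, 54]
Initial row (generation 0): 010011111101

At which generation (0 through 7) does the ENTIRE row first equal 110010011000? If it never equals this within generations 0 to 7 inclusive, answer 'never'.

Gen 0: 010011111101
Gen 1 (rule 150): 111101111001
Gen 2 (rule 26): 100001000110
Gen 3 (rule 165): 101101010000
Gen 4 (rule 54): 110011111000
Gen 5 (rule 150): 001101110100
Gen 6 (rule 26): 011001000010
Gen 7 (rule 165): 000001011010

Answer: never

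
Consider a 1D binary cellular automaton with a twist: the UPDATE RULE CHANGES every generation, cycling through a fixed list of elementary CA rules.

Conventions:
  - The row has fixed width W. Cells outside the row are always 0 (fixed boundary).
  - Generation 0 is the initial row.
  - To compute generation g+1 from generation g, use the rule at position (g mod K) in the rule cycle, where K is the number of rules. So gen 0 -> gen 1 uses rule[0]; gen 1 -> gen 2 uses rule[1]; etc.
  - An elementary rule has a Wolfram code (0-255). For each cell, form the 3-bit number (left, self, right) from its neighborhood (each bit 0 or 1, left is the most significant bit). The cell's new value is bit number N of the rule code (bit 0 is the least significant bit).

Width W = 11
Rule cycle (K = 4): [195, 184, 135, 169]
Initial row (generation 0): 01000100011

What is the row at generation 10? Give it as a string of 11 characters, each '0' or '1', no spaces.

Gen 0: 01000100011
Gen 1 (rule 195): 10011001101
Gen 2 (rule 184): 01010101010
Gen 3 (rule 135): 11010101010
Gen 4 (rule 169): 10101010100
Gen 5 (rule 195): 00000000001
Gen 6 (rule 184): 00000000000
Gen 7 (rule 135): 11111111111
Gen 8 (rule 169): 11111111110
Gen 9 (rule 195): 01111111110
Gen 10 (rule 184): 01111111101

Answer: 01111111101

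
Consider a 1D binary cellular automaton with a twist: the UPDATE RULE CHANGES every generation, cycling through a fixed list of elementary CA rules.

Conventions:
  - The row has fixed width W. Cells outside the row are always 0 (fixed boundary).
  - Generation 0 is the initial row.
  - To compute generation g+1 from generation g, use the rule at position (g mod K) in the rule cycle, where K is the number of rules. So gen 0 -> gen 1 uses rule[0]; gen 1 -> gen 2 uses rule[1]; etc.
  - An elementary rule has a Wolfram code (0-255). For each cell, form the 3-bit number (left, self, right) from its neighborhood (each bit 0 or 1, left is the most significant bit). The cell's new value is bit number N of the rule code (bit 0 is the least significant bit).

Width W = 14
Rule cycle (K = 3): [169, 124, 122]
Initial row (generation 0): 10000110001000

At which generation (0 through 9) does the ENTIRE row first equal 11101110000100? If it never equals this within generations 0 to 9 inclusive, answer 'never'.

Gen 0: 10000110001000
Gen 1 (rule 169): 00110100100011
Gen 2 (rule 124): 00111110110011
Gen 3 (rule 122): 01100011111111
Gen 4 (rule 169): 01001011111110
Gen 5 (rule 124): 01101110000011
Gen 6 (rule 122): 11111011000111
Gen 7 (rule 169): 11110110010110
Gen 8 (rule 124): 10011111011111
Gen 9 (rule 122): 01110001110001

Answer: never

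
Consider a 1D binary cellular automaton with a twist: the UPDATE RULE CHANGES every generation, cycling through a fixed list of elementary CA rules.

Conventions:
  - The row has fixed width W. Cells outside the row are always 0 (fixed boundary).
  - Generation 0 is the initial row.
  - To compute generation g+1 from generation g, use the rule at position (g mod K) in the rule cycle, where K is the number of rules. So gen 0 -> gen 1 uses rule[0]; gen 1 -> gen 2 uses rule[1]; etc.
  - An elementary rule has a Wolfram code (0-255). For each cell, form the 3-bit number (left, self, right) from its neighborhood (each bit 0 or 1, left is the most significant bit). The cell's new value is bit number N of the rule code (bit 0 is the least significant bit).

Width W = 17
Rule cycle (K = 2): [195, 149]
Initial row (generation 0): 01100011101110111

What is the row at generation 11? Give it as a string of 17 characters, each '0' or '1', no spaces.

Gen 0: 01100011101110111
Gen 1 (rule 195): 10101101100110011
Gen 2 (rule 149): 10100000010001000
Gen 3 (rule 195): 00001111100110011
Gen 4 (rule 149): 11100111010001000
Gen 5 (rule 195): 01101011000110011
Gen 6 (rule 149): 00001000110001000
Gen 7 (rule 195): 11110011010110011
Gen 8 (rule 149): 01101000010001000
Gen 9 (rule 195): 10100011100110011
Gen 10 (rule 149): 10111001010001000
Gen 11 (rule 195): 00011010000110011

Answer: 00011010000110011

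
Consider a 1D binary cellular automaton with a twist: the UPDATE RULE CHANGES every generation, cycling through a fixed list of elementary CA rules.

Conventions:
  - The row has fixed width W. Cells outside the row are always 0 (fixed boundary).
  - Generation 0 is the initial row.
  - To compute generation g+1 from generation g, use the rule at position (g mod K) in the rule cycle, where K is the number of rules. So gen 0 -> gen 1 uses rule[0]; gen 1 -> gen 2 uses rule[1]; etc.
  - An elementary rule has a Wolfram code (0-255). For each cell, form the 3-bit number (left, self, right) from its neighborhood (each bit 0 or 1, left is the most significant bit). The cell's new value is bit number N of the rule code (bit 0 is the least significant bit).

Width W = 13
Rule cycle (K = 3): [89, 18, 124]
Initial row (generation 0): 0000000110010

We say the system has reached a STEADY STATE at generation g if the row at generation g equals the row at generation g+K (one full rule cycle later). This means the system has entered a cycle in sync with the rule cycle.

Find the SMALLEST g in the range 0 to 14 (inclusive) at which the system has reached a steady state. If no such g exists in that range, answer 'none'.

Answer: 5

Derivation:
Gen 0: 0000000110010
Gen 1 (rule 89): 1111110111001
Gen 2 (rule 18): 0000000000110
Gen 3 (rule 124): 0000000000111
Gen 4 (rule 89): 1111111110101
Gen 5 (rule 18): 0000000000000
Gen 6 (rule 124): 0000000000000
Gen 7 (rule 89): 1111111111111
Gen 8 (rule 18): 0000000000000
Gen 9 (rule 124): 0000000000000
Gen 10 (rule 89): 1111111111111
Gen 11 (rule 18): 0000000000000
Gen 12 (rule 124): 0000000000000
Gen 13 (rule 89): 1111111111111
Gen 14 (rule 18): 0000000000000
Gen 15 (rule 124): 0000000000000
Gen 16 (rule 89): 1111111111111
Gen 17 (rule 18): 0000000000000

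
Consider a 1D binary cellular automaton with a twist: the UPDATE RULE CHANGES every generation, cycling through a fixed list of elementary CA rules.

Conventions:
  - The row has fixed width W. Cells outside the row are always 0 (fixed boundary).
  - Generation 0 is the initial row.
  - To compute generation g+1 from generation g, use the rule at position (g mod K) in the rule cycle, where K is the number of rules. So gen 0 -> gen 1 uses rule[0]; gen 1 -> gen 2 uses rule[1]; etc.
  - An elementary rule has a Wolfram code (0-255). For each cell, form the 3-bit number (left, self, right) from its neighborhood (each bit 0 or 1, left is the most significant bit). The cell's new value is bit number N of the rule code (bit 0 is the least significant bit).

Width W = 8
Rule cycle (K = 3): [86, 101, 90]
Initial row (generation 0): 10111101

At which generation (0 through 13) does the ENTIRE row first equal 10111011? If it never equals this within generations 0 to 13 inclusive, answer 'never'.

Gen 0: 10111101
Gen 1 (rule 86): 10000101
Gen 2 (rule 101): 10110111
Gen 3 (rule 90): 00110101
Gen 4 (rule 86): 01010101
Gen 5 (rule 101): 01111111
Gen 6 (rule 90): 11000001
Gen 7 (rule 86): 01100011
Gen 8 (rule 101): 00101001
Gen 9 (rule 90): 01000110
Gen 10 (rule 86): 11101011
Gen 11 (rule 101): 00111101
Gen 12 (rule 90): 01100100
Gen 13 (rule 86): 10111110

Answer: never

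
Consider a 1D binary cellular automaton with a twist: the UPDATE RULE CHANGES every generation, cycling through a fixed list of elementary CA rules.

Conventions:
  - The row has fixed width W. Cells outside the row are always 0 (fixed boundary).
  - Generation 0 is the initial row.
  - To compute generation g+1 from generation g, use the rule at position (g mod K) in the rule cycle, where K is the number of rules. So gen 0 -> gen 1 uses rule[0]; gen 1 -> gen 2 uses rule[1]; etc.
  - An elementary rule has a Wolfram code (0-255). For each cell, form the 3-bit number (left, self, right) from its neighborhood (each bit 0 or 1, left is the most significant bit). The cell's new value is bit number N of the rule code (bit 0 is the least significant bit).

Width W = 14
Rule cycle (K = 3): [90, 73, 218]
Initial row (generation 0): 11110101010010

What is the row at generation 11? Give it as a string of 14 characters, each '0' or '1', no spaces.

Answer: 10000101000011

Derivation:
Gen 0: 11110101010010
Gen 1 (rule 90): 10010000001101
Gen 2 (rule 73): 00000111101100
Gen 3 (rule 218): 00001111101110
Gen 4 (rule 90): 00011000101011
Gen 5 (rule 73): 11011010000011
Gen 6 (rule 218): 11011001000111
Gen 7 (rule 90): 11011110101101
Gen 8 (rule 73): 11010010001100
Gen 9 (rule 218): 11001101011110
Gen 10 (rule 90): 11111100010011
Gen 11 (rule 73): 10000101000011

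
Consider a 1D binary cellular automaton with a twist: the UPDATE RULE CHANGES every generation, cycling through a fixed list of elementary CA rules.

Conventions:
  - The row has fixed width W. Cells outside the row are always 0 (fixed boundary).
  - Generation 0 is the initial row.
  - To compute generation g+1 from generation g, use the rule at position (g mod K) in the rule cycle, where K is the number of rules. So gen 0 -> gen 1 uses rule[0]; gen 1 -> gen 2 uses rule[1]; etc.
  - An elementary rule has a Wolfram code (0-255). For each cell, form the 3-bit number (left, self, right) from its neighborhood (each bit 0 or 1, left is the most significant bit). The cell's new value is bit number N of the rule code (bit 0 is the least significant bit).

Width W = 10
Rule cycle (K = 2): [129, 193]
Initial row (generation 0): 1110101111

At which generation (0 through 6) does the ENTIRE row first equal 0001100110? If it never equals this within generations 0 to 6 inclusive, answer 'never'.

Gen 0: 1110101111
Gen 1 (rule 129): 0100000110
Gen 2 (rule 193): 0001110010
Gen 3 (rule 129): 1100100000
Gen 4 (rule 193): 0100001111
Gen 5 (rule 129): 0001100110
Gen 6 (rule 193): 1100100010

Answer: 5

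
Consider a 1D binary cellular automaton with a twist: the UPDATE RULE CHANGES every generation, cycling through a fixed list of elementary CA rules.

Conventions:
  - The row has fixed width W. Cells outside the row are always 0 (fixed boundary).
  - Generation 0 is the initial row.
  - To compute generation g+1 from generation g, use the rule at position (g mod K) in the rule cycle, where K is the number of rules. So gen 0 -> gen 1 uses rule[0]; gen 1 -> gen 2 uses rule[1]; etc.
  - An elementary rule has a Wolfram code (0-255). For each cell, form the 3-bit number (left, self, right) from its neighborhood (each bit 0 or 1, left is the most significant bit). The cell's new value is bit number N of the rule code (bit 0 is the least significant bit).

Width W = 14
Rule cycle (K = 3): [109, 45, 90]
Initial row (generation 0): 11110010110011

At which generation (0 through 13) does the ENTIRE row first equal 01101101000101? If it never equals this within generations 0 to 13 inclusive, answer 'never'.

Answer: 3

Derivation:
Gen 0: 11110010110011
Gen 1 (rule 109): 10010011110011
Gen 2 (rule 45): 10010010000010
Gen 3 (rule 90): 01101101000101
Gen 4 (rule 109): 01111111010111
Gen 5 (rule 45): 01000000111100
Gen 6 (rule 90): 10100001100110
Gen 7 (rule 109): 11101101100110
Gen 8 (rule 45): 10011011000100
Gen 9 (rule 90): 01111011101010
Gen 10 (rule 109): 01001110111110
Gen 11 (rule 45): 01001001100000
Gen 12 (rule 90): 10110111110000
Gen 13 (rule 109): 11111100010111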